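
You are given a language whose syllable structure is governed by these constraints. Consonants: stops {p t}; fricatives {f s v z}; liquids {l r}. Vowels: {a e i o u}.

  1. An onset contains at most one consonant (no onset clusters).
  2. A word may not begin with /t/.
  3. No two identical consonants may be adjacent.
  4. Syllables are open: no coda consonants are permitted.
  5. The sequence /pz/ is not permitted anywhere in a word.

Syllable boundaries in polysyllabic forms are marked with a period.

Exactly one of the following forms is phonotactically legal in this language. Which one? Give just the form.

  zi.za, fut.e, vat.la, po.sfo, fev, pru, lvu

zi.za

zi.za — σ1 onset /z/, coda /∅/ ok; σ2 onset /z/, coda /∅/ ok → phonotactically legal
fut.e — violates constraint 4: syllable 1 coda /t/ has 1 consonant (> 0) → phonotactically illegal
vat.la — violates constraint 4: syllable 1 coda /t/ has 1 consonant (> 0) → phonotactically illegal
po.sfo — violates constraint 1: syllable 2 onset /sf/ has 2 consonants (> 1) → phonotactically illegal
fev — violates constraint 4: syllable 1 coda /v/ has 1 consonant (> 0) → phonotactically illegal
pru — violates constraint 1: syllable 1 onset /pr/ has 2 consonants (> 1) → phonotactically illegal
lvu — violates constraint 1: syllable 1 onset /lv/ has 2 consonants (> 1) → phonotactically illegal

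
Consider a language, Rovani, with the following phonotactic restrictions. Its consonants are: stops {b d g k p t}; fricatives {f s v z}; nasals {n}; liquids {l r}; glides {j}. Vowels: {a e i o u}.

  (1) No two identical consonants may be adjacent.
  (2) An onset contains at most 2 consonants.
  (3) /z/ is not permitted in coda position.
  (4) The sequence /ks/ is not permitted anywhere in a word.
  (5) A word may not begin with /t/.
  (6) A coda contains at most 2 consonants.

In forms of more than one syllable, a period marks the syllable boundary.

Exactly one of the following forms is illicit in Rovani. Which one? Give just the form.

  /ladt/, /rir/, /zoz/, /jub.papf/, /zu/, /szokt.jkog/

/zoz/

/ladt/ — σ1 onset /l/, coda /dt/ (2C) ok → licit
/rir/ — σ1 onset /r/, coda /r/ ok → licit
/zoz/ — violates constraint 3: syllable 1 coda contains /z/ → illicit
/jub.papf/ — σ1 onset /j/, coda /b/ ok; σ2 onset /p/, coda /pf/ (2C) ok → licit
/zu/ — σ1 onset /z/, coda /∅/ ok → licit
/szokt.jkog/ — σ1 onset /sz/ (2C), coda /kt/ (2C) ok; σ2 onset /jk/ (2C), coda /g/ ok → licit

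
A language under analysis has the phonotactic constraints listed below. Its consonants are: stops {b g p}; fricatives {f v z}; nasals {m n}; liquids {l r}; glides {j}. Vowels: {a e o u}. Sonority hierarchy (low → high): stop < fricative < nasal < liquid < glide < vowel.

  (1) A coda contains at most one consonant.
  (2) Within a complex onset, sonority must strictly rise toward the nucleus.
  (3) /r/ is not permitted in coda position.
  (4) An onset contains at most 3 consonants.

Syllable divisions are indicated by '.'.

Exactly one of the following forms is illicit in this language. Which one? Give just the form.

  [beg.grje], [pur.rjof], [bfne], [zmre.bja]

[pur.rjof]

[beg.grje] — σ1 onset /b/, coda /g/ ok; σ2 onset /grj/ (1→4→5 rises), coda /∅/ ok → licit
[pur.rjof] — violates constraint 3: syllable 1 coda contains /r/ → illicit
[bfne] — σ1 onset /bfn/ (1→2→3 rises), coda /∅/ ok → licit
[zmre.bja] — σ1 onset /zmr/ (2→3→4 rises), coda /∅/ ok; σ2 onset /bj/ (1→5 rises), coda /∅/ ok → licit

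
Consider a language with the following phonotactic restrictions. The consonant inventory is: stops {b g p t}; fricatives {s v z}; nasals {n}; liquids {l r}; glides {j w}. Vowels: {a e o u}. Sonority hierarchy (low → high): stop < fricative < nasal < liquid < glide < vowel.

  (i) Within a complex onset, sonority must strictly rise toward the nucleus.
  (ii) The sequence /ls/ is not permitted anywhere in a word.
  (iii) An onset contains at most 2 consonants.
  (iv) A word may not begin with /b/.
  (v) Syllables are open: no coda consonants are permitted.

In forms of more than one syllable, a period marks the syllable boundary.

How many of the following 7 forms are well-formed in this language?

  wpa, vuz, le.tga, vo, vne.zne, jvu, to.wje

2

wpa — violates constraint (i): syllable 1 onset /wp/: /w/ (glide, 5) → /p/ (stop, 1) does not rise → ill-formed
vuz — violates constraint (v): syllable 1 coda /z/ has 1 consonant (> 0) → ill-formed
le.tga — violates constraint (i): syllable 2 onset /tg/: /t/ (stop, 1) → /g/ (stop, 1) does not rise → ill-formed
vo — σ1 onset /v/, coda /∅/ ok → well-formed
vne.zne — σ1 onset /vn/ (2→3 rises), coda /∅/ ok; σ2 onset /zn/ (2→3 rises), coda /∅/ ok → well-formed
jvu — violates constraint (i): syllable 1 onset /jv/: /j/ (glide, 5) → /v/ (fricative, 2) does not rise → ill-formed
to.wje — violates constraint (i): syllable 2 onset /wj/: /w/ (glide, 5) → /j/ (glide, 5) does not rise → ill-formed
Well-formed: vo, vne.zne → 2.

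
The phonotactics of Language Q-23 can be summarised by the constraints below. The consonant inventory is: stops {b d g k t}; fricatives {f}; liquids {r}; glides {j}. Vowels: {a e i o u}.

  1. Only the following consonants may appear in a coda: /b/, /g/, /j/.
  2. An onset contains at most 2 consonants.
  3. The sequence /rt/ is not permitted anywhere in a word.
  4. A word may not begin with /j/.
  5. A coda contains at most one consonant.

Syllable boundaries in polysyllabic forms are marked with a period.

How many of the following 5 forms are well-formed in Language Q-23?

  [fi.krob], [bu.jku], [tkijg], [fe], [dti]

[fi.krob] — σ1 onset /f/, coda /∅/ ok; σ2 onset /kr/ (2C), coda /b/ ok → well-formed
[bu.jku] — σ1 onset /b/, coda /∅/ ok; σ2 onset /jk/ (2C), coda /∅/ ok → well-formed
[tkijg] — violates constraint 5: syllable 1 coda /jg/ has 2 consonants (> 1) → ill-formed
[fe] — σ1 onset /f/, coda /∅/ ok → well-formed
[dti] — σ1 onset /dt/ (2C), coda /∅/ ok → well-formed
Well-formed: [fi.krob], [bu.jku], [fe], [dti] → 4.

4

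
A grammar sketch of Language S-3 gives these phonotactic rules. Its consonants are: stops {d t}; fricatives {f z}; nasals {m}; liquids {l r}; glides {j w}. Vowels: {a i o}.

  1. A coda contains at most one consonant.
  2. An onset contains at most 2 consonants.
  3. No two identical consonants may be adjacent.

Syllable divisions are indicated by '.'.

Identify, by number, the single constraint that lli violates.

3

lli: adjacent identical consonants /ll/.
This is a violation of constraint 3: "No two identical consonants may be adjacent."
The remaining constraints (1, 2) are satisfied.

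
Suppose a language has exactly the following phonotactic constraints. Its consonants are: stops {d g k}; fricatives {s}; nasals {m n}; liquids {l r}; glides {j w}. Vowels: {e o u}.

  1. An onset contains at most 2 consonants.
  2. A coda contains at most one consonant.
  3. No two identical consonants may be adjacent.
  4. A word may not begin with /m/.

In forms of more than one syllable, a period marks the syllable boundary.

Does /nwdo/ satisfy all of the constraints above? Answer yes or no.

no

/nwdo/ — violates constraint 1: syllable 1 onset /nwd/ has 3 consonants (> 2) → not permitted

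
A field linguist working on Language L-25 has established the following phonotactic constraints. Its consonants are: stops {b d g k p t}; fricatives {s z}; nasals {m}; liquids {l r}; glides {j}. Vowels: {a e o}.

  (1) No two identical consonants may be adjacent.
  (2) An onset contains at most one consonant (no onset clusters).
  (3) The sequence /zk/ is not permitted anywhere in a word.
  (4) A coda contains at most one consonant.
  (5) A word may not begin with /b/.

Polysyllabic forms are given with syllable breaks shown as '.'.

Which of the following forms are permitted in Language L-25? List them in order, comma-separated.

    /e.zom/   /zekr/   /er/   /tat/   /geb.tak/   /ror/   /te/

/e.zom/, /er/, /tat/, /geb.tak/, /ror/, /te/

/e.zom/ — σ1 onset /∅/, coda /∅/ ok; σ2 onset /z/, coda /m/ ok → permitted
/zekr/ — violates constraint 4: syllable 1 coda /kr/ has 2 consonants (> 1) → not permitted
/er/ — σ1 onset /∅/, coda /r/ ok → permitted
/tat/ — σ1 onset /t/, coda /t/ ok → permitted
/geb.tak/ — σ1 onset /g/, coda /b/ ok; σ2 onset /t/, coda /k/ ok → permitted
/ror/ — σ1 onset /r/, coda /r/ ok → permitted
/te/ — σ1 onset /t/, coda /∅/ ok → permitted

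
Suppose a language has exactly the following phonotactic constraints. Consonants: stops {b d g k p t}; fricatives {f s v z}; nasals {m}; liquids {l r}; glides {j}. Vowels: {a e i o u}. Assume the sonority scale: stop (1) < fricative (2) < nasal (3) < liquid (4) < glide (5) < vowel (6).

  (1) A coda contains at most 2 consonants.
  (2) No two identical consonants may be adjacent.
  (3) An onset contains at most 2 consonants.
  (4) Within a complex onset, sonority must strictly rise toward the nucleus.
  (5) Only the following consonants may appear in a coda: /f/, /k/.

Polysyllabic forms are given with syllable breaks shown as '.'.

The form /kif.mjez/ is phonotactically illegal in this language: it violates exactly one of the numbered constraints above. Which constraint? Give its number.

/kif.mjez/: syllable 2 coda contains /z/, which is not a licensed coda consonant.
This is a violation of constraint 5: "Only the following consonants may appear in a coda: /f/, /k/."
The remaining constraints (1, 2, 3, 4) are satisfied.

5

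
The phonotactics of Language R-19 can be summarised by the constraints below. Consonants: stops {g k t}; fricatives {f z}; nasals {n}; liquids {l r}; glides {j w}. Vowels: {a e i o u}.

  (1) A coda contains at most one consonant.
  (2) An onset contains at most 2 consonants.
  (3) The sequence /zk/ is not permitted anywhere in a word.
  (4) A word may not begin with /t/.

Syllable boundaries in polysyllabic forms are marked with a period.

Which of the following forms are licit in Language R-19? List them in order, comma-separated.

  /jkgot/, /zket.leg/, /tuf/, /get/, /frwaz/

/get/

/jkgot/ — violates constraint 2: syllable 1 onset /jkg/ has 3 consonants (> 2) → illicit
/zket.leg/ — violates constraint 3: contains banned sequence /zk/ → illicit
/tuf/ — violates constraint 4: word begins with /t/ → illicit
/get/ — σ1 onset /g/, coda /t/ ok → licit
/frwaz/ — violates constraint 2: syllable 1 onset /frw/ has 3 consonants (> 2) → illicit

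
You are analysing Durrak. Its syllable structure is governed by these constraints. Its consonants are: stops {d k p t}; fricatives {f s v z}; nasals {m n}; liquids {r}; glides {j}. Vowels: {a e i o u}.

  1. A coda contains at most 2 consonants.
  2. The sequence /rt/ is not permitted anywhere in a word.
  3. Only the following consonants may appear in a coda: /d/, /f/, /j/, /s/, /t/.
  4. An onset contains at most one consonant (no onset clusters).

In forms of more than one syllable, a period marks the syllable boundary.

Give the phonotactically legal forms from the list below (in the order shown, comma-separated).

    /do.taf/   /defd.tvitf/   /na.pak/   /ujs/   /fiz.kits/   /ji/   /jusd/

/do.taf/ — σ1 onset /d/, coda /∅/ ok; σ2 onset /t/, coda /f/ ok → phonotactically legal
/defd.tvitf/ — violates constraint 4: syllable 2 onset /tv/ has 2 consonants (> 1) → phonotactically illegal
/na.pak/ — violates constraint 3: syllable 2 coda contains /k/, which is not a licensed coda consonant → phonotactically illegal
/ujs/ — σ1 onset /∅/, coda /js/ (2C) ok → phonotactically legal
/fiz.kits/ — violates constraint 3: syllable 1 coda contains /z/, which is not a licensed coda consonant → phonotactically illegal
/ji/ — σ1 onset /j/, coda /∅/ ok → phonotactically legal
/jusd/ — σ1 onset /j/, coda /sd/ (2C) ok → phonotactically legal

/do.taf/, /ujs/, /ji/, /jusd/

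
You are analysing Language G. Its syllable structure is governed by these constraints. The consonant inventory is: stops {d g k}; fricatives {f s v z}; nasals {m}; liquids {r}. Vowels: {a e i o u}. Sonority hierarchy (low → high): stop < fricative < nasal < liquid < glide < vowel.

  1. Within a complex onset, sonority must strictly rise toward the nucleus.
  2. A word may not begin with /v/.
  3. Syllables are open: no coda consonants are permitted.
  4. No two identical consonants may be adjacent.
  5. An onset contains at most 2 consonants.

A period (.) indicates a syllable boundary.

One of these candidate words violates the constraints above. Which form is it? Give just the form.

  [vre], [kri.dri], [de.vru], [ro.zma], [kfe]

[vre] — violates constraint 2: word begins with /v/ → illicit
[kri.dri] — σ1 onset /kr/ (1→4 rises), coda /∅/ ok; σ2 onset /dr/ (1→4 rises), coda /∅/ ok → licit
[de.vru] — σ1 onset /d/, coda /∅/ ok; σ2 onset /vr/ (2→4 rises), coda /∅/ ok → licit
[ro.zma] — σ1 onset /r/, coda /∅/ ok; σ2 onset /zm/ (2→3 rises), coda /∅/ ok → licit
[kfe] — σ1 onset /kf/ (1→2 rises), coda /∅/ ok → licit

[vre]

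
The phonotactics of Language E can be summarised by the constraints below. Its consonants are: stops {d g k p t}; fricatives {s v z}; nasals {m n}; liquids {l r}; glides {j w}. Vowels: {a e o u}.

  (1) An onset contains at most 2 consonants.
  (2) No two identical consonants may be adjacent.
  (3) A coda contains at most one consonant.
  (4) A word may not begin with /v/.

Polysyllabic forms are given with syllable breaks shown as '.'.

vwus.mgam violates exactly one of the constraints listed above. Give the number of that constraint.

4

vwus.mgam: word begins with /v/.
This is a violation of constraint 4: "A word may not begin with /v/."
The remaining constraints (1, 2, 3) are satisfied.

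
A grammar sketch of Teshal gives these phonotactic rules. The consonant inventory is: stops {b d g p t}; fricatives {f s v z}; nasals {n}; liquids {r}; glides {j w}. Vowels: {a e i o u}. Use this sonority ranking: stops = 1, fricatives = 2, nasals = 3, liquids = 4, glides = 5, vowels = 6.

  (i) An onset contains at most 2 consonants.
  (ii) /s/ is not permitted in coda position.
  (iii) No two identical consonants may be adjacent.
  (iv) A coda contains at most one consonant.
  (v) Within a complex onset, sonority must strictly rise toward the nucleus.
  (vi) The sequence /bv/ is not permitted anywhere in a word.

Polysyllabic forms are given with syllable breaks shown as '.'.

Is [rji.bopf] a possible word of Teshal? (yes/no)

no

[rji.bopf] — violates constraint (iv): syllable 2 coda /pf/ has 2 consonants (> 1) → phonotactically illegal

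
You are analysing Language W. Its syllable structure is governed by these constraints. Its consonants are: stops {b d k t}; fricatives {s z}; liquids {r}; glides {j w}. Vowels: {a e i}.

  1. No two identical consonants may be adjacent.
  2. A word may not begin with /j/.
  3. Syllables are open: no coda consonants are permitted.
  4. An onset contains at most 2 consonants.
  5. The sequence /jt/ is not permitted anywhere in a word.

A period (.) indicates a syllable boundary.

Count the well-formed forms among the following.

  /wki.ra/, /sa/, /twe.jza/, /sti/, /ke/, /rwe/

/wki.ra/ — σ1 onset /wk/ (2C), coda /∅/ ok; σ2 onset /r/, coda /∅/ ok → well-formed
/sa/ — σ1 onset /s/, coda /∅/ ok → well-formed
/twe.jza/ — σ1 onset /tw/ (2C), coda /∅/ ok; σ2 onset /jz/ (2C), coda /∅/ ok → well-formed
/sti/ — σ1 onset /st/ (2C), coda /∅/ ok → well-formed
/ke/ — σ1 onset /k/, coda /∅/ ok → well-formed
/rwe/ — σ1 onset /rw/ (2C), coda /∅/ ok → well-formed
Well-formed: /wki.ra/, /sa/, /twe.jza/, /sti/, /ke/, /rwe/ → 6.

6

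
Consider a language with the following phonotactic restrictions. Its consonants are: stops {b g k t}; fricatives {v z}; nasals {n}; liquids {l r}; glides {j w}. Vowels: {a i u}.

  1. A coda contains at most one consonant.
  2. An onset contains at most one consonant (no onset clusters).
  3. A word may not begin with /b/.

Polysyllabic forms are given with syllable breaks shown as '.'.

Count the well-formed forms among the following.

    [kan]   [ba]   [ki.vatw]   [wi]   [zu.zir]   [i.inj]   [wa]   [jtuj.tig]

[kan] — σ1 onset /k/, coda /n/ ok → well-formed
[ba] — violates constraint 3: word begins with /b/ → ill-formed
[ki.vatw] — violates constraint 1: syllable 2 coda /tw/ has 2 consonants (> 1) → ill-formed
[wi] — σ1 onset /w/, coda /∅/ ok → well-formed
[zu.zir] — σ1 onset /z/, coda /∅/ ok; σ2 onset /z/, coda /r/ ok → well-formed
[i.inj] — violates constraint 1: syllable 2 coda /nj/ has 2 consonants (> 1) → ill-formed
[wa] — σ1 onset /w/, coda /∅/ ok → well-formed
[jtuj.tig] — violates constraint 2: syllable 1 onset /jt/ has 2 consonants (> 1) → ill-formed
Well-formed: [kan], [wi], [zu.zir], [wa] → 4.

4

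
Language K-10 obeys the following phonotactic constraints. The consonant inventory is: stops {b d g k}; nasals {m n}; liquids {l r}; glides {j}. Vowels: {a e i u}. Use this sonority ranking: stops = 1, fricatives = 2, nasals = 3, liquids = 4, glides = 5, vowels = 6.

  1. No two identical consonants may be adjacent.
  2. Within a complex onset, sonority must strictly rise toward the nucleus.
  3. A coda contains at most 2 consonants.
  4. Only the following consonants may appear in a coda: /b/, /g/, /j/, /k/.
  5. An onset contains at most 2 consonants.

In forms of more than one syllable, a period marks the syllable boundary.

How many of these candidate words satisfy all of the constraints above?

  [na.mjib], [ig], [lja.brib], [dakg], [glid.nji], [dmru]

4

[na.mjib] — σ1 onset /n/, coda /∅/ ok; σ2 onset /mj/ (3→5 rises), coda /b/ ok → phonotactically legal
[ig] — σ1 onset /∅/, coda /g/ ok → phonotactically legal
[lja.brib] — σ1 onset /lj/ (4→5 rises), coda /∅/ ok; σ2 onset /br/ (1→4 rises), coda /b/ ok → phonotactically legal
[dakg] — σ1 onset /d/, coda /kg/ (2C) ok → phonotactically legal
[glid.nji] — violates constraint 4: syllable 1 coda contains /d/, which is not a licensed coda consonant → phonotactically illegal
[dmru] — violates constraint 5: syllable 1 onset /dmr/ has 3 consonants (> 2) → phonotactically illegal
Phonotactically legal: [na.mjib], [ig], [lja.brib], [dakg] → 4.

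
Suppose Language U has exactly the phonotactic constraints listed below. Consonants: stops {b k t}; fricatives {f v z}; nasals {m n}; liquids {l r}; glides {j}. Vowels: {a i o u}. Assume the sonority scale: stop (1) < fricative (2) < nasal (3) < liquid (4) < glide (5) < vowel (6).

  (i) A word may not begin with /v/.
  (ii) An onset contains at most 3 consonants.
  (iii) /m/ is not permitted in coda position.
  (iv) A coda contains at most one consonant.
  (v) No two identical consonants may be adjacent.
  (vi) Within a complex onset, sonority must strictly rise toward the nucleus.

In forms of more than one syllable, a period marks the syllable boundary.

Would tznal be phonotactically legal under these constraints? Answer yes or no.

tznal — σ1 onset /tzn/ (1→2→3 rises), coda /l/ ok → phonotactically legal

yes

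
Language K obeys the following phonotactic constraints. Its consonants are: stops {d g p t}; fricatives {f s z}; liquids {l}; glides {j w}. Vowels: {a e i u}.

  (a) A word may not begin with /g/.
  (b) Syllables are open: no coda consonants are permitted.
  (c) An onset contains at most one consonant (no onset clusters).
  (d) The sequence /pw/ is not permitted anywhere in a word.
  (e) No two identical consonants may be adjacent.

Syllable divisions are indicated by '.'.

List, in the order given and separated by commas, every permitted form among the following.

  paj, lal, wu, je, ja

wu, je, ja

paj — violates constraint (b): syllable 1 coda /j/ has 1 consonant (> 0) → not permitted
lal — violates constraint (b): syllable 1 coda /l/ has 1 consonant (> 0) → not permitted
wu — σ1 onset /w/, coda /∅/ ok → permitted
je — σ1 onset /j/, coda /∅/ ok → permitted
ja — σ1 onset /j/, coda /∅/ ok → permitted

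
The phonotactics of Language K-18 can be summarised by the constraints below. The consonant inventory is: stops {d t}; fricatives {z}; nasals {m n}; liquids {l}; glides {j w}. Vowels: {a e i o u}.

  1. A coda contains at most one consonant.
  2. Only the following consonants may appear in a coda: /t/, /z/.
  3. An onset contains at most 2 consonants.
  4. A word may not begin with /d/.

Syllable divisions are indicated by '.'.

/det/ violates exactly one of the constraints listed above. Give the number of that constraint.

4

/det/: word begins with /d/.
This is a violation of constraint 4: "A word may not begin with /d/."
The remaining constraints (1, 2, 3) are satisfied.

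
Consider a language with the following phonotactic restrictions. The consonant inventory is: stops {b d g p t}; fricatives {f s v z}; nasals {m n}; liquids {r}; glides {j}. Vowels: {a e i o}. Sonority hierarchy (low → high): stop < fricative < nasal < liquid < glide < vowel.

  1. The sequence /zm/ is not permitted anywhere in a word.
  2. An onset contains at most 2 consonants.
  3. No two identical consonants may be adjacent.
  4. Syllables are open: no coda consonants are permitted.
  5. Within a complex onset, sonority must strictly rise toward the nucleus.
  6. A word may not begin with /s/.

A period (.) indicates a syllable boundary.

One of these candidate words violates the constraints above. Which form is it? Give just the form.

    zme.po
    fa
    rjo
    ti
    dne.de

zme.po — violates constraint 1: contains banned sequence /zm/ → illicit
fa — σ1 onset /f/, coda /∅/ ok → licit
rjo — σ1 onset /rj/ (4→5 rises), coda /∅/ ok → licit
ti — σ1 onset /t/, coda /∅/ ok → licit
dne.de — σ1 onset /dn/ (1→3 rises), coda /∅/ ok; σ2 onset /d/, coda /∅/ ok → licit

zme.po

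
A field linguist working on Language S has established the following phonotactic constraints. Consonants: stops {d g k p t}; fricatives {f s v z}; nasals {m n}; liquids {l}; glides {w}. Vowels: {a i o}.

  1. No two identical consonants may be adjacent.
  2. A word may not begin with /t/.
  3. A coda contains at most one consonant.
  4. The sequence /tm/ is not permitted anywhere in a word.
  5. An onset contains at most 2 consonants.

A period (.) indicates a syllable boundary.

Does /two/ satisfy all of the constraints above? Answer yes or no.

/two/ — violates constraint 2: word begins with /t/ → phonotactically illegal

no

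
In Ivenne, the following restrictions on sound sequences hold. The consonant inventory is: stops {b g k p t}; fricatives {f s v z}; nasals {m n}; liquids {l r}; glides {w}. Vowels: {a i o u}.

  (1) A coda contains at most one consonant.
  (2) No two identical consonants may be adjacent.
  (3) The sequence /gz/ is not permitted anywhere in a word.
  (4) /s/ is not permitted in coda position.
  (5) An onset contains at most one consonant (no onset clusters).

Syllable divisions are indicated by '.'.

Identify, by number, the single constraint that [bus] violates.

4

[bus]: syllable 1 coda contains /s/.
This is a violation of constraint 4: "/s/ is not permitted in coda position."
The remaining constraints (1, 2, 3, 5) are satisfied.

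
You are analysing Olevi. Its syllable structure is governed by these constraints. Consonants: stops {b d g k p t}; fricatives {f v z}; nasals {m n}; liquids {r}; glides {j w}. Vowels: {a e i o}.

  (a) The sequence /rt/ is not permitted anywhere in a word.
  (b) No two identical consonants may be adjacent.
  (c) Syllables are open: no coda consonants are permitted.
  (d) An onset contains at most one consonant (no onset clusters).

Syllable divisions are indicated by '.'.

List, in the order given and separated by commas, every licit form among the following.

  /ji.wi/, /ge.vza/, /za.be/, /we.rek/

/ji.wi/, /za.be/

/ji.wi/ — σ1 onset /j/, coda /∅/ ok; σ2 onset /w/, coda /∅/ ok → licit
/ge.vza/ — violates constraint (d): syllable 2 onset /vz/ has 2 consonants (> 1) → illicit
/za.be/ — σ1 onset /z/, coda /∅/ ok; σ2 onset /b/, coda /∅/ ok → licit
/we.rek/ — violates constraint (c): syllable 2 coda /k/ has 1 consonant (> 0) → illicit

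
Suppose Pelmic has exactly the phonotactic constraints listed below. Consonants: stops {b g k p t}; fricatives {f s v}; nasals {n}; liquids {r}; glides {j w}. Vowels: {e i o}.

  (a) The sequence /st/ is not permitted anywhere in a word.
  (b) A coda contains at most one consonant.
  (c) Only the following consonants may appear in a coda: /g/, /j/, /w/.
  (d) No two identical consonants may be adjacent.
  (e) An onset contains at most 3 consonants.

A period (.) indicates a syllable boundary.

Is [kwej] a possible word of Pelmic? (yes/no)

yes

[kwej] — σ1 onset /kw/ (2C), coda /j/ ok → permitted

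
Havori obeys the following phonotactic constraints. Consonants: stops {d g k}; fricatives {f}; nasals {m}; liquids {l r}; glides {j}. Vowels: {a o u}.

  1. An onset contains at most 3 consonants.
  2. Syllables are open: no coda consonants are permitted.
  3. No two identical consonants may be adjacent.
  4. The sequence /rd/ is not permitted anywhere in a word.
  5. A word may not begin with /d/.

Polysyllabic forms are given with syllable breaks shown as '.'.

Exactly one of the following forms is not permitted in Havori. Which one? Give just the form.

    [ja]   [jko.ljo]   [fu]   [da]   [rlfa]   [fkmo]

[ja] — σ1 onset /j/, coda /∅/ ok → permitted
[jko.ljo] — σ1 onset /jk/ (2C), coda /∅/ ok; σ2 onset /lj/ (2C), coda /∅/ ok → permitted
[fu] — σ1 onset /f/, coda /∅/ ok → permitted
[da] — violates constraint 5: word begins with /d/ → not permitted
[rlfa] — σ1 onset /rlf/ (3C), coda /∅/ ok → permitted
[fkmo] — σ1 onset /fkm/ (3C), coda /∅/ ok → permitted

[da]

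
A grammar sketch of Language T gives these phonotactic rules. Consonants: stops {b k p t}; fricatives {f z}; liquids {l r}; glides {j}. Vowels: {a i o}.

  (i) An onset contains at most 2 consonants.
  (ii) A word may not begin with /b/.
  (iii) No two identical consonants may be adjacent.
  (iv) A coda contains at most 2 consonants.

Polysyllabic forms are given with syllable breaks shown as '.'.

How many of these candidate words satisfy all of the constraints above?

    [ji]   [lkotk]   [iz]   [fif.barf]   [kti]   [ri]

[ji] — σ1 onset /j/, coda /∅/ ok → permitted
[lkotk] — σ1 onset /lk/ (2C), coda /tk/ (2C) ok → permitted
[iz] — σ1 onset /∅/, coda /z/ ok → permitted
[fif.barf] — σ1 onset /f/, coda /f/ ok; σ2 onset /b/, coda /rf/ (2C) ok → permitted
[kti] — σ1 onset /kt/ (2C), coda /∅/ ok → permitted
[ri] — σ1 onset /r/, coda /∅/ ok → permitted
Permitted: [ji], [lkotk], [iz], [fif.barf], [kti], [ri] → 6.

6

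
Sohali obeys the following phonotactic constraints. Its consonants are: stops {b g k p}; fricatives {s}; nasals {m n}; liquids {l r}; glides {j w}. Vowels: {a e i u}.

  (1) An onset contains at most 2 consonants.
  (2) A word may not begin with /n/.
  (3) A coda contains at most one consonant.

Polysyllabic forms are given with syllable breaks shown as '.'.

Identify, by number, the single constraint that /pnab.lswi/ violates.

/pnab.lswi/: syllable 2 onset /lsw/ has 3 consonants (> 2).
This is a violation of constraint 1: "An onset contains at most 2 consonants."
The remaining constraints (2, 3) are satisfied.

1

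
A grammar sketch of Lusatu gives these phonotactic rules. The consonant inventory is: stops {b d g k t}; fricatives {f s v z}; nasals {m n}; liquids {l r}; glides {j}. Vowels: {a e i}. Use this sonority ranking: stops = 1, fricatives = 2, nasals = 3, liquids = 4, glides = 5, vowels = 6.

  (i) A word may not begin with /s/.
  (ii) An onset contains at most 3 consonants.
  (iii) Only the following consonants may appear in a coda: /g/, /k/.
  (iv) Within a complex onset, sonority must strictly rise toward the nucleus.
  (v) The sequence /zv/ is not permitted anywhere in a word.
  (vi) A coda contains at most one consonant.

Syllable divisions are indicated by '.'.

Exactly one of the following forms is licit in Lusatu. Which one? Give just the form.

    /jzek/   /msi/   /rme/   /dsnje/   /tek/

/jzek/ — violates constraint (iv): syllable 1 onset /jz/: /j/ (glide, 5) → /z/ (fricative, 2) does not rise → illicit
/msi/ — violates constraint (iv): syllable 1 onset /ms/: /m/ (nasal, 3) → /s/ (fricative, 2) does not rise → illicit
/rme/ — violates constraint (iv): syllable 1 onset /rm/: /r/ (liquid, 4) → /m/ (nasal, 3) does not rise → illicit
/dsnje/ — violates constraint (ii): syllable 1 onset /dsnj/ has 4 consonants (> 3) → illicit
/tek/ — σ1 onset /t/, coda /k/ ok → licit

/tek/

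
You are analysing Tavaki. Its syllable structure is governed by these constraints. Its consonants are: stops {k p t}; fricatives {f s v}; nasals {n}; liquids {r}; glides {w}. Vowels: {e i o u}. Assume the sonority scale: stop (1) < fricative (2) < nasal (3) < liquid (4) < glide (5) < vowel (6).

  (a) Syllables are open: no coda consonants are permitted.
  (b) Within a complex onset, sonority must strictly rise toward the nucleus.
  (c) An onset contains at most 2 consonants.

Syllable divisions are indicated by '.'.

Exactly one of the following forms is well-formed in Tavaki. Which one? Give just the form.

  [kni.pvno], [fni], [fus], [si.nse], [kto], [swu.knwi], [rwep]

[fni]

[kni.pvno] — violates constraint (c): syllable 2 onset /pvn/ has 3 consonants (> 2) → ill-formed
[fni] — σ1 onset /fn/ (2→3 rises), coda /∅/ ok → well-formed
[fus] — violates constraint (a): syllable 1 coda /s/ has 1 consonant (> 0) → ill-formed
[si.nse] — violates constraint (b): syllable 2 onset /ns/: /n/ (nasal, 3) → /s/ (fricative, 2) does not rise → ill-formed
[kto] — violates constraint (b): syllable 1 onset /kt/: /k/ (stop, 1) → /t/ (stop, 1) does not rise → ill-formed
[swu.knwi] — violates constraint (c): syllable 2 onset /knw/ has 3 consonants (> 2) → ill-formed
[rwep] — violates constraint (a): syllable 1 coda /p/ has 1 consonant (> 0) → ill-formed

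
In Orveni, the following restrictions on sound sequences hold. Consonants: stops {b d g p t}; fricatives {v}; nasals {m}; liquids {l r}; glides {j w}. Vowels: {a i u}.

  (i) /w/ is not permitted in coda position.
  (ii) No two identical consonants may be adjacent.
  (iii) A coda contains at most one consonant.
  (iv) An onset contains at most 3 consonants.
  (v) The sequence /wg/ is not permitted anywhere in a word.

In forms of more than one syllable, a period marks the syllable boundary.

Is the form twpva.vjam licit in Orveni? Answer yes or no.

no

twpva.vjam — violates constraint (iv): syllable 1 onset /twpv/ has 4 consonants (> 3) → illicit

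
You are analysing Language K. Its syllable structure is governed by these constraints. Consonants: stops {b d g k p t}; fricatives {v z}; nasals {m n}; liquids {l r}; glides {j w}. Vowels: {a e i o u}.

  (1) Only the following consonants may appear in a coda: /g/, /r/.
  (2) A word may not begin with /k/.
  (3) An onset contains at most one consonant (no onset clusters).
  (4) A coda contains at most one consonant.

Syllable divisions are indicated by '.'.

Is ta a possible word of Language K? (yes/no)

yes

ta — σ1 onset /t/, coda /∅/ ok → phonotactically legal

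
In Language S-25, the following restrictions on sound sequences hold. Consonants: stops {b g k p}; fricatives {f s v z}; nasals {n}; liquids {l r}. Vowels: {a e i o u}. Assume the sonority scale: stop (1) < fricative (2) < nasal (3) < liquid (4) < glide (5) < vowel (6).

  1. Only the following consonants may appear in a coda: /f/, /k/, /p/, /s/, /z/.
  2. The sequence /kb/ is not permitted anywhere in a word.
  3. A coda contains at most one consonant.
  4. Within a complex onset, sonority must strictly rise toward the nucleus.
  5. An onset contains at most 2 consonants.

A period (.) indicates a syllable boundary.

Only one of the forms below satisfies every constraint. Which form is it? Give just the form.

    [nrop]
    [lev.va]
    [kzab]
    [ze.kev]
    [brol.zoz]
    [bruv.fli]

[nrop]

[nrop] — σ1 onset /nr/ (3→4 rises), coda /p/ ok → licit
[lev.va] — violates constraint 1: syllable 1 coda contains /v/, which is not a licensed coda consonant → illicit
[kzab] — violates constraint 1: syllable 1 coda contains /b/, which is not a licensed coda consonant → illicit
[ze.kev] — violates constraint 1: syllable 2 coda contains /v/, which is not a licensed coda consonant → illicit
[brol.zoz] — violates constraint 1: syllable 1 coda contains /l/, which is not a licensed coda consonant → illicit
[bruv.fli] — violates constraint 1: syllable 1 coda contains /v/, which is not a licensed coda consonant → illicit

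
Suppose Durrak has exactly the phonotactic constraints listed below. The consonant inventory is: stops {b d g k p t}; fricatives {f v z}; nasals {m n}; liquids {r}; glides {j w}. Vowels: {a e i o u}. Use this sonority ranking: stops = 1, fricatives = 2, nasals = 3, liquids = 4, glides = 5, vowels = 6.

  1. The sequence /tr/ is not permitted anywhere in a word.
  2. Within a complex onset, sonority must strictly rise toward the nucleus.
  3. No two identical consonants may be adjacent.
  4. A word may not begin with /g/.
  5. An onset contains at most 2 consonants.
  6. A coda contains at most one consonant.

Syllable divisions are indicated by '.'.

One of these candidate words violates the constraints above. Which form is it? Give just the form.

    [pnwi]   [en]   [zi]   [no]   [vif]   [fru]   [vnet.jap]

[pnwi] — violates constraint 5: syllable 1 onset /pnw/ has 3 consonants (> 2) → phonotactically illegal
[en] — σ1 onset /∅/, coda /n/ ok → phonotactically legal
[zi] — σ1 onset /z/, coda /∅/ ok → phonotactically legal
[no] — σ1 onset /n/, coda /∅/ ok → phonotactically legal
[vif] — σ1 onset /v/, coda /f/ ok → phonotactically legal
[fru] — σ1 onset /fr/ (2→4 rises), coda /∅/ ok → phonotactically legal
[vnet.jap] — σ1 onset /vn/ (2→3 rises), coda /t/ ok; σ2 onset /j/, coda /p/ ok → phonotactically legal

[pnwi]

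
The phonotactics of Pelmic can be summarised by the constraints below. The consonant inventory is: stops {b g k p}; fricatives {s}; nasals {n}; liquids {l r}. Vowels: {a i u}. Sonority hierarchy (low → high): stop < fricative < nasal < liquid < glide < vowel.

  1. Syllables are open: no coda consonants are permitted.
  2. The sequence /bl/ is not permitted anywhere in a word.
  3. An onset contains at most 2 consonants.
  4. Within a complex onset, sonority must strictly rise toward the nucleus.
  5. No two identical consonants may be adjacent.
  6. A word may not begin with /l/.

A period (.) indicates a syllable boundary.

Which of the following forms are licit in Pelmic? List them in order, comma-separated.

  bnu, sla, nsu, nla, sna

bnu — σ1 onset /bn/ (1→3 rises), coda /∅/ ok → licit
sla — σ1 onset /sl/ (2→4 rises), coda /∅/ ok → licit
nsu — violates constraint 4: syllable 1 onset /ns/: /n/ (nasal, 3) → /s/ (fricative, 2) does not rise → illicit
nla — σ1 onset /nl/ (3→4 rises), coda /∅/ ok → licit
sna — σ1 onset /sn/ (2→3 rises), coda /∅/ ok → licit

bnu, sla, nla, sna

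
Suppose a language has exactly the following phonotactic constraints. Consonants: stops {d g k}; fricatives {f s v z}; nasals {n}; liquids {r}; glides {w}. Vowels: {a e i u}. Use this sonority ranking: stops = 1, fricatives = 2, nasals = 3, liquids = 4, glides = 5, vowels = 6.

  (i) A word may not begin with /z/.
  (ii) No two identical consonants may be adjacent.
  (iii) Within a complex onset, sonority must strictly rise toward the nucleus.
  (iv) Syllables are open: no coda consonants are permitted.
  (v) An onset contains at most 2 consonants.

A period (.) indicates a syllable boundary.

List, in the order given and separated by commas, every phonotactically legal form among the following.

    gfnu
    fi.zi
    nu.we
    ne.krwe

gfnu — violates constraint (v): syllable 1 onset /gfn/ has 3 consonants (> 2) → phonotactically illegal
fi.zi — σ1 onset /f/, coda /∅/ ok; σ2 onset /z/, coda /∅/ ok → phonotactically legal
nu.we — σ1 onset /n/, coda /∅/ ok; σ2 onset /w/, coda /∅/ ok → phonotactically legal
ne.krwe — violates constraint (v): syllable 2 onset /krw/ has 3 consonants (> 2) → phonotactically illegal

fi.zi, nu.we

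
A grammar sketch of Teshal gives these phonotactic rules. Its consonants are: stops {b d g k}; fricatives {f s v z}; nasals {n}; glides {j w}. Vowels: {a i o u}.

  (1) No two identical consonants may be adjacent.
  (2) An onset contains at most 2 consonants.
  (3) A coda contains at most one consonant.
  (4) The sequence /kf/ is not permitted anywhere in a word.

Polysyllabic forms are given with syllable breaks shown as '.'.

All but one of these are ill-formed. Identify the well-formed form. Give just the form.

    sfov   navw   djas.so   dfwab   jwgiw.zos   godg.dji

sfov — σ1 onset /sf/ (2C), coda /v/ ok → well-formed
navw — violates constraint 3: syllable 1 coda /vw/ has 2 consonants (> 1) → ill-formed
djas.so — violates constraint 1: adjacent identical consonants /ss/ → ill-formed
dfwab — violates constraint 2: syllable 1 onset /dfw/ has 3 consonants (> 2) → ill-formed
jwgiw.zos — violates constraint 2: syllable 1 onset /jwg/ has 3 consonants (> 2) → ill-formed
godg.dji — violates constraint 3: syllable 1 coda /dg/ has 2 consonants (> 1) → ill-formed

sfov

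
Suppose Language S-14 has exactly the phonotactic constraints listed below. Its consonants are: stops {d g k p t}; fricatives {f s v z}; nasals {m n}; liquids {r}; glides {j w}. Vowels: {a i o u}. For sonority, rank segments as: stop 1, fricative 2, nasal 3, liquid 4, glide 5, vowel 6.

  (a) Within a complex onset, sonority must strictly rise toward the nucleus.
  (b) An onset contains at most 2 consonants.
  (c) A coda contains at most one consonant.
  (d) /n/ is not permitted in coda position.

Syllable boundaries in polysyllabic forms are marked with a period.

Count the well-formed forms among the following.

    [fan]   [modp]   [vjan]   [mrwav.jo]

0

[fan] — violates constraint (d): syllable 1 coda contains /n/ → ill-formed
[modp] — violates constraint (c): syllable 1 coda /dp/ has 2 consonants (> 1) → ill-formed
[vjan] — violates constraint (d): syllable 1 coda contains /n/ → ill-formed
[mrwav.jo] — violates constraint (b): syllable 1 onset /mrw/ has 3 consonants (> 2) → ill-formed
No form is well-formed → 0.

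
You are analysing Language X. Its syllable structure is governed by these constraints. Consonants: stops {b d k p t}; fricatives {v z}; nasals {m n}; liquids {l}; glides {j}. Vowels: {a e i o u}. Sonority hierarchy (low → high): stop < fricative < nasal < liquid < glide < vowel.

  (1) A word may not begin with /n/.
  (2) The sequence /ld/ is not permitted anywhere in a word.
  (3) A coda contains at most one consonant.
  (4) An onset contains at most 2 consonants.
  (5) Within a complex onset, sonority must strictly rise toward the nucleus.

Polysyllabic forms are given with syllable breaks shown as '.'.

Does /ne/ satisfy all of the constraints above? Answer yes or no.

/ne/ — violates constraint 1: word begins with /n/ → ill-formed

no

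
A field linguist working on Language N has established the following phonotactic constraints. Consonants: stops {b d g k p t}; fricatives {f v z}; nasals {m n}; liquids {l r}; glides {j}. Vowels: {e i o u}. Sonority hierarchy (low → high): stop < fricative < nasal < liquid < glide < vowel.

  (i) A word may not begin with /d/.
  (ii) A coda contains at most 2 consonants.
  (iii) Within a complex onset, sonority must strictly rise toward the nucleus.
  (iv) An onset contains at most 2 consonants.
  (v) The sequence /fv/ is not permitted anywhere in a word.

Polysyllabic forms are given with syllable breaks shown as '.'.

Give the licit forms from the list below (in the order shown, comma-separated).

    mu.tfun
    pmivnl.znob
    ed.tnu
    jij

mu.tfun, ed.tnu, jij

mu.tfun — σ1 onset /m/, coda /∅/ ok; σ2 onset /tf/ (1→2 rises), coda /n/ ok → licit
pmivnl.znob — violates constraint (ii): syllable 1 coda /vnl/ has 3 consonants (> 2) → illicit
ed.tnu — σ1 onset /∅/, coda /d/ ok; σ2 onset /tn/ (1→3 rises), coda /∅/ ok → licit
jij — σ1 onset /j/, coda /j/ ok → licit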